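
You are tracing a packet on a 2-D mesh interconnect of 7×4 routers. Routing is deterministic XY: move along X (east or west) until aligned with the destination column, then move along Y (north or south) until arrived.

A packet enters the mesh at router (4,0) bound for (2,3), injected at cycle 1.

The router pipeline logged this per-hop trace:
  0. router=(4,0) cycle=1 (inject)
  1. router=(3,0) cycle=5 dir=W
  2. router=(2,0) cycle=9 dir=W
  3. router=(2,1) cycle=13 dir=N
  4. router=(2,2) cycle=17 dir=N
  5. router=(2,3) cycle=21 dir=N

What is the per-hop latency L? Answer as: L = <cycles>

Δcyc across hop 0→1: 5 − 1 = 4.
Per-hop latency L = Δcyc = 4.

L = 4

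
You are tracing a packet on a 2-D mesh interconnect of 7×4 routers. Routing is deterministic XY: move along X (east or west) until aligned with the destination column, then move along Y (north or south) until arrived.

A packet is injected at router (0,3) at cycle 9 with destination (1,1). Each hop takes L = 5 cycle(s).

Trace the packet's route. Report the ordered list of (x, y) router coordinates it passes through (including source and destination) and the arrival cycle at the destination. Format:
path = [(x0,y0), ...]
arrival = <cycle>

#0 — 0,3 | c9
#1 — 1,3 | c14 | E
#2 — 1,2 | c19 | S
#3 — 1,1 | c24 | S

path = [(0,3), (1,3), (1,2), (1,1)]
arrival = 24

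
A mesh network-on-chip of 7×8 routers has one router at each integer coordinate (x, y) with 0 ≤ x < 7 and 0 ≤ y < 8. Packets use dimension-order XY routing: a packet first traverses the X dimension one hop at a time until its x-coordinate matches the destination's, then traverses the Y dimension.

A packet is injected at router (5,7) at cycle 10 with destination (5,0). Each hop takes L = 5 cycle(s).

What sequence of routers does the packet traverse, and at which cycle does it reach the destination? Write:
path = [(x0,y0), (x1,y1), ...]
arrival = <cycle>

hop 0: (5,7) @ cyc 10
hop 1: (5,6) @ cyc 15  [S]
hop 2: (5,5) @ cyc 20  [S]
hop 3: (5,4) @ cyc 25  [S]
hop 4: (5,3) @ cyc 30  [S]
hop 5: (5,2) @ cyc 35  [S]
hop 6: (5,1) @ cyc 40  [S]
hop 7: (5,0) @ cyc 45  [S]

path = [(5,7), (5,6), (5,5), (5,4), (5,3), (5,2), (5,1), (5,0)]
arrival = 45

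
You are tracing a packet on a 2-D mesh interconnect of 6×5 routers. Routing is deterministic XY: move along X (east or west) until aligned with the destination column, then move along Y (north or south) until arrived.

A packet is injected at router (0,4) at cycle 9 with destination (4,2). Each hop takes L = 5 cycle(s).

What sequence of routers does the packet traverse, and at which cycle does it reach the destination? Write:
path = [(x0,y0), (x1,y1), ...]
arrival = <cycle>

path = [(0,4), (1,4), (2,4), (3,4), (4,4), (4,3), (4,2)]
arrival = 39

hop 0: (0,4) @ cyc 9
hop 1: (1,4) @ cyc 14  [E]
hop 2: (2,4) @ cyc 19  [E]
hop 3: (3,4) @ cyc 24  [E]
hop 4: (4,4) @ cyc 29  [E]
hop 5: (4,3) @ cyc 34  [S]
hop 6: (4,2) @ cyc 39  [S]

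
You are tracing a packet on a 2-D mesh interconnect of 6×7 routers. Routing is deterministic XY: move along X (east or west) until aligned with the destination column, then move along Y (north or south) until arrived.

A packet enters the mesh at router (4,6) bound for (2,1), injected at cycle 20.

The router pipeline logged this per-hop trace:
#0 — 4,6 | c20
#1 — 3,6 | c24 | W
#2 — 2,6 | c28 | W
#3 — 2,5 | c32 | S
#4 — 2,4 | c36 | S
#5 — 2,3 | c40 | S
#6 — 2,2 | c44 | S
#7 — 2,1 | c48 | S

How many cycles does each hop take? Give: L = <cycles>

Δcyc across hop 0→1: 24 − 20 = 4.
Each hop adds L, hence L = 4.

L = 4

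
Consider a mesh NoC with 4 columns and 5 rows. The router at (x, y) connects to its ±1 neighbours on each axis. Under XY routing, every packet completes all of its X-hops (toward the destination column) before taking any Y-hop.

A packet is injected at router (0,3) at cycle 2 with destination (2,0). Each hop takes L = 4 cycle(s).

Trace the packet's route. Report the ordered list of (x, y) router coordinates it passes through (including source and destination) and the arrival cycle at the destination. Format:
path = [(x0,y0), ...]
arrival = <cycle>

src (0,3)  cyc=2
E→(1,3)  cyc=6
E→(2,3)  cyc=10
S→(2,2)  cyc=14
S→(2,1)  cyc=18
S→(2,0)  cyc=22

path = [(0,3), (1,3), (2,3), (2,2), (2,1), (2,0)]
arrival = 22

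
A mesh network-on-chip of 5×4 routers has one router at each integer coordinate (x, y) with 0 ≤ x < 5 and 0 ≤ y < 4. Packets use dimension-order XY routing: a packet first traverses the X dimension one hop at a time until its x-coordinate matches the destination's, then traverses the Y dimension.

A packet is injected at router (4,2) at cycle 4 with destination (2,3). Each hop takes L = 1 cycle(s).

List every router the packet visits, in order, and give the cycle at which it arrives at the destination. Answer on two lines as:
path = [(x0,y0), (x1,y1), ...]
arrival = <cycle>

  0. router=(4,2) cycle=4 (inject)
  1. router=(3,2) cycle=5 dir=W
  2. router=(2,2) cycle=6 dir=W
  3. router=(2,3) cycle=7 dir=N

path = [(4,2), (3,2), (2,2), (2,3)]
arrival = 7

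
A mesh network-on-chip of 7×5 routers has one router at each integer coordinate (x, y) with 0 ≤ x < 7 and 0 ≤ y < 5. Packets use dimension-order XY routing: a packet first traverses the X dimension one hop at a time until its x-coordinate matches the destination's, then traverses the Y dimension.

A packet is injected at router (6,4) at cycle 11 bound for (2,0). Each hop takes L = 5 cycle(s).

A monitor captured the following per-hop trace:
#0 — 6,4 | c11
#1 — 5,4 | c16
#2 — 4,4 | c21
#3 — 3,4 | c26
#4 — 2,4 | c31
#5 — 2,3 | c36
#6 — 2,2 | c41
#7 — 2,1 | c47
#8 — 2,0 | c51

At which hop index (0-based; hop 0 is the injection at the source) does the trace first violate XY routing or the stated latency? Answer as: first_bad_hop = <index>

  1: Δx=-1 Δy=+0 Δt=5 [ok]
  2: Δx=-1 Δy=+0 Δt=5 [ok]
  3: Δx=-1 Δy=+0 Δt=5 [ok]
  4: Δx=-1 Δy=+0 Δt=5 [ok]
  5: Δx=+0 Δy=-1 Δt=5 [ok]
  6: Δx=+0 Δy=-1 Δt=5 [ok]
  7: Δx=+0 Δy=-1 Δt=6 [BAD: Δcyc=6≠L]

first_bad_hop = 7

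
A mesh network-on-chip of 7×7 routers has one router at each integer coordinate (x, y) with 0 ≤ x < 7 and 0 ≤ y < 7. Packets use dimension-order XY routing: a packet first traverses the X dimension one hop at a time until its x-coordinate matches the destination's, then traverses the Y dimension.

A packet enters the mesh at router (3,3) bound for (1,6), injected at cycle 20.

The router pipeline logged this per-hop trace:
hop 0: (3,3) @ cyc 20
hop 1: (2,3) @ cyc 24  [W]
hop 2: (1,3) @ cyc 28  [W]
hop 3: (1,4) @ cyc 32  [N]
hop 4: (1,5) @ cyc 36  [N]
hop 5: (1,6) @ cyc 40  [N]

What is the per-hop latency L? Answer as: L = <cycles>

Δcyc across hop 0→1: 24 − 20 = 4.
Per-hop latency L = Δcyc = 4.

L = 4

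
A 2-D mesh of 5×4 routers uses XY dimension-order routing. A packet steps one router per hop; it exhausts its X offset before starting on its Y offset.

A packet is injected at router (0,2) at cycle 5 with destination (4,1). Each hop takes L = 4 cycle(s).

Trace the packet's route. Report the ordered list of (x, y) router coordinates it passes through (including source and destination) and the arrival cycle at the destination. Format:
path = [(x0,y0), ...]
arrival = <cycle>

path = [(0,2), (1,2), (2,2), (3,2), (4,2), (4,1)]
arrival = 25

src (0,2)  cyc=5
E→(1,2)  cyc=9
E→(2,2)  cyc=13
E→(3,2)  cyc=17
E→(4,2)  cyc=21
S→(4,1)  cyc=25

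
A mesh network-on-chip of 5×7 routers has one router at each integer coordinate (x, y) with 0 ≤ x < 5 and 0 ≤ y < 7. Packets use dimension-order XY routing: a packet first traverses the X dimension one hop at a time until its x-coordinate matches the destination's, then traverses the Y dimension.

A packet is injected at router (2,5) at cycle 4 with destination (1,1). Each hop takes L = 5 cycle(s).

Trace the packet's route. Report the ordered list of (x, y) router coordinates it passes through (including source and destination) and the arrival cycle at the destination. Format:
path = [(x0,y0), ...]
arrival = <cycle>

hop 0: (2,5) @ cyc 4
hop 1: (1,5) @ cyc 9  [W]
hop 2: (1,4) @ cyc 14  [S]
hop 3: (1,3) @ cyc 19  [S]
hop 4: (1,2) @ cyc 24  [S]
hop 5: (1,1) @ cyc 29  [S]

path = [(2,5), (1,5), (1,4), (1,3), (1,2), (1,1)]
arrival = 29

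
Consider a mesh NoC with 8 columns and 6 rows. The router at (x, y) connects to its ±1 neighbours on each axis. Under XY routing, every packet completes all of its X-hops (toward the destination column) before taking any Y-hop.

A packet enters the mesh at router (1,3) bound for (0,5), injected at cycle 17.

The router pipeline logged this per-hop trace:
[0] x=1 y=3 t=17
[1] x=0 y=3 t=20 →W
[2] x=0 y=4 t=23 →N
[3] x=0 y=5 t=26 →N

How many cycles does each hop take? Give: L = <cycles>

Between hops 0 and 1 the cycle counter advances 20 − 17 = 3.
That increment is L by definition: L = 3.

L = 3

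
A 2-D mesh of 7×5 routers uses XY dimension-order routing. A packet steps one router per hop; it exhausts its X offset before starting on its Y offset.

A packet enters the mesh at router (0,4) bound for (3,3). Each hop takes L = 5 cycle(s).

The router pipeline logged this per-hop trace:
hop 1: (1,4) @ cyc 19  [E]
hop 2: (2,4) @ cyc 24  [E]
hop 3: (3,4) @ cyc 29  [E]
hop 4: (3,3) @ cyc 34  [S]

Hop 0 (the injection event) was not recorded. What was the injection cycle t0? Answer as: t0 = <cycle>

t0 = 14

cyc[1] = 19 and cyc[k] = t0 + k·L for every k.
So t0 = 19 − 1·5 = 14.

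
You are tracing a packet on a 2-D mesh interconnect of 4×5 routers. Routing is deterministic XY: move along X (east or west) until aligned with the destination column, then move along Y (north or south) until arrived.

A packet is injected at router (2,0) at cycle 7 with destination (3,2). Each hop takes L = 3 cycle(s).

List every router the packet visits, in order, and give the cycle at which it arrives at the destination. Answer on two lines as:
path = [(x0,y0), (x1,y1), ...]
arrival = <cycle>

path = [(2,0), (3,0), (3,1), (3,2)]
arrival = 16

#0 — 2,0 | c7
#1 — 3,0 | c10 | E
#2 — 3,1 | c13 | N
#3 — 3,2 | c16 | N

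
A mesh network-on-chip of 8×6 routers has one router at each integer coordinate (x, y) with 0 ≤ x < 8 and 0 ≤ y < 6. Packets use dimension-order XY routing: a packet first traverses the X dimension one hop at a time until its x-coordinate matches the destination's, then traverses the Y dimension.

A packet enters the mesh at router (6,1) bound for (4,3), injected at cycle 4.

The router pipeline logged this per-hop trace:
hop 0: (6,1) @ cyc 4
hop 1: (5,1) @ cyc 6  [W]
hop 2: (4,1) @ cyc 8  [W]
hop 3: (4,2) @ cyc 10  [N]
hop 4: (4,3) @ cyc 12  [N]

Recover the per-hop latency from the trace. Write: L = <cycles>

L = 2

Between hops 0 and 1 the cycle counter advances 6 − 4 = 2.
One hop costs L cycles, so L = 2.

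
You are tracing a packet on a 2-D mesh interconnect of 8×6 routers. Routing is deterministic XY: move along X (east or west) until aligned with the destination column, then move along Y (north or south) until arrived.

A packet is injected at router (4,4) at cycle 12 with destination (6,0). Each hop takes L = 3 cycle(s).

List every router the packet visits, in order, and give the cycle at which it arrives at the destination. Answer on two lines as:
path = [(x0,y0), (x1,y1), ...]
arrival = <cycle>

path = [(4,4), (5,4), (6,4), (6,3), (6,2), (6,1), (6,0)]
arrival = 30

[0] x=4 y=4 t=12
[1] x=5 y=4 t=15 →E
[2] x=6 y=4 t=18 →E
[3] x=6 y=3 t=21 →S
[4] x=6 y=2 t=24 →S
[5] x=6 y=1 t=27 →S
[6] x=6 y=0 t=30 →S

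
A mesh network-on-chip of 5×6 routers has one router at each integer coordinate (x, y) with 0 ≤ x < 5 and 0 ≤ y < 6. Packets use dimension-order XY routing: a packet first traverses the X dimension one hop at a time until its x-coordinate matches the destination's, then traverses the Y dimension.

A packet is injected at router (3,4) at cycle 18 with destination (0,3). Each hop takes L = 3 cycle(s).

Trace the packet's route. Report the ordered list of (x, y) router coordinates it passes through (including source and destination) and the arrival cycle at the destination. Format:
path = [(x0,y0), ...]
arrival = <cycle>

[0] x=3 y=4 t=18
[1] x=2 y=4 t=21 →W
[2] x=1 y=4 t=24 →W
[3] x=0 y=4 t=27 →W
[4] x=0 y=3 t=30 →S

path = [(3,4), (2,4), (1,4), (0,4), (0,3)]
arrival = 30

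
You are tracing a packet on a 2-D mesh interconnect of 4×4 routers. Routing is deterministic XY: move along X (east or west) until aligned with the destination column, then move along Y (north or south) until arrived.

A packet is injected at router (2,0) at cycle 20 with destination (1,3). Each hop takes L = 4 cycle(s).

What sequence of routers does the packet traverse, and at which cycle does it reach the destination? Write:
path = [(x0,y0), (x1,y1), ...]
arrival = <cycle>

src (2,0)  cyc=20
W→(1,0)  cyc=24
N→(1,1)  cyc=28
N→(1,2)  cyc=32
N→(1,3)  cyc=36

path = [(2,0), (1,0), (1,1), (1,2), (1,3)]
arrival = 36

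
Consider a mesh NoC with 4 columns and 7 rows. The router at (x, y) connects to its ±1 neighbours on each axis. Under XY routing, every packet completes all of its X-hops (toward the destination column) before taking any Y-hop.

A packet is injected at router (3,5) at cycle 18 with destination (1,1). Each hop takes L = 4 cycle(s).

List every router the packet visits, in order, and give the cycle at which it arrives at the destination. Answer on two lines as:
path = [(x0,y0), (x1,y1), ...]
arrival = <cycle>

hop 0: (3,5) @ cyc 18
hop 1: (2,5) @ cyc 22  [W]
hop 2: (1,5) @ cyc 26  [W]
hop 3: (1,4) @ cyc 30  [S]
hop 4: (1,3) @ cyc 34  [S]
hop 5: (1,2) @ cyc 38  [S]
hop 6: (1,1) @ cyc 42  [S]

path = [(3,5), (2,5), (1,5), (1,4), (1,3), (1,2), (1,1)]
arrival = 42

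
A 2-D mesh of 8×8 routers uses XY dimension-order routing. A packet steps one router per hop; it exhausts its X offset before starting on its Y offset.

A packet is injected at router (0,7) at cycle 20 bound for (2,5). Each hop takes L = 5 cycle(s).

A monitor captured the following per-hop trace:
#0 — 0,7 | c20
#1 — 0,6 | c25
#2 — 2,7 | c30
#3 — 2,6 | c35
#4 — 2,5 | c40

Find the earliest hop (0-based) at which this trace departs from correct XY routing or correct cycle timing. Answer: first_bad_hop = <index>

check 1→ d=(0,-1) cyc+5: BAD: Y-move but x=0≠2

first_bad_hop = 1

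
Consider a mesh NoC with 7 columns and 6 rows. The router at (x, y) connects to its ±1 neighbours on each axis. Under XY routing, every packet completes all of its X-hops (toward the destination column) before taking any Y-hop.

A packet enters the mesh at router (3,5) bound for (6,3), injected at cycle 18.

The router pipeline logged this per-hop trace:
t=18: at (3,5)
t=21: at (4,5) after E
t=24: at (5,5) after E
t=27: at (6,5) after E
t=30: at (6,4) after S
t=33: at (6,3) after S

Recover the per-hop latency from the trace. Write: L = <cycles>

L = 3

Between hops 0 and 1 the cycle counter advances 21 − 18 = 3.
Per-hop latency L = Δcyc = 3.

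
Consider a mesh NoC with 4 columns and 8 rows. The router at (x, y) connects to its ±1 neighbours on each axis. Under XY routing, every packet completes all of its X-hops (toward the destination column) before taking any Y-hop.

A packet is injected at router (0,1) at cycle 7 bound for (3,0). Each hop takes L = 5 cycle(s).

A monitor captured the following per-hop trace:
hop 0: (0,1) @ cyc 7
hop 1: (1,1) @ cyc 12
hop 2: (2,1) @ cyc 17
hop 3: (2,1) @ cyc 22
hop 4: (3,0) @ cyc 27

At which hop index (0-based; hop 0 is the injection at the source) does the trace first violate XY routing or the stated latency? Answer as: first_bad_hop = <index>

first_bad_hop = 3

check 1→ d=(1,0) cyc+5: ok
check 2→ d=(1,0) cyc+5: ok
check 3→ d=(0,0) cyc+5: BAD: non-unit step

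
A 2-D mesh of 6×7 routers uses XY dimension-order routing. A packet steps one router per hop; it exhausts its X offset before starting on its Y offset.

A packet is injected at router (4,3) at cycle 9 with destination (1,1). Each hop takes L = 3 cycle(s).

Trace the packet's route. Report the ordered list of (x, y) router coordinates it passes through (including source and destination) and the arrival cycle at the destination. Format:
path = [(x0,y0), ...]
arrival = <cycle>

t=9: at (4,3)
t=12: at (3,3) after W
t=15: at (2,3) after W
t=18: at (1,3) after W
t=21: at (1,2) after S
t=24: at (1,1) after S

path = [(4,3), (3,3), (2,3), (1,3), (1,2), (1,1)]
arrival = 24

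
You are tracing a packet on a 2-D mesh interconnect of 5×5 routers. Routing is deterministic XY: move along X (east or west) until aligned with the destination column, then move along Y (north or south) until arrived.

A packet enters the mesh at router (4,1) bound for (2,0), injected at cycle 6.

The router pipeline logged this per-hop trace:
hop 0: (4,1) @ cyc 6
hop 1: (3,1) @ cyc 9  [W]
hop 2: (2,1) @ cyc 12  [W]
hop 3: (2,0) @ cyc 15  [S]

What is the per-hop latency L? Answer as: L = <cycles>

Δcyc across hop 0→1: 9 − 6 = 3.
That increment is L by definition: L = 3.

L = 3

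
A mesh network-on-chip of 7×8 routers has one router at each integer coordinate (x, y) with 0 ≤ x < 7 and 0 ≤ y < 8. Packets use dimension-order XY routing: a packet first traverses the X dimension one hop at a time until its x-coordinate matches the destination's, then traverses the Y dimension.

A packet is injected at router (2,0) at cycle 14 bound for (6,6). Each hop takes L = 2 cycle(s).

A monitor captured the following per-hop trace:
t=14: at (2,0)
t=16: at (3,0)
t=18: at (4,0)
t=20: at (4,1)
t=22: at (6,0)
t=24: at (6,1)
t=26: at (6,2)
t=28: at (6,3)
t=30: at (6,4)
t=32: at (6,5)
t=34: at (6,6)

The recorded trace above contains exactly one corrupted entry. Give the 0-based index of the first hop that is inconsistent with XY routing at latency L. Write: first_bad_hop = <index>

first_bad_hop = 3

  1: Δx=+1 Δy=+0 Δt=2 [ok]
  2: Δx=+1 Δy=+0 Δt=2 [ok]
  3: Δx=+0 Δy=+1 Δt=2 [BAD: Y-move but x=4≠6]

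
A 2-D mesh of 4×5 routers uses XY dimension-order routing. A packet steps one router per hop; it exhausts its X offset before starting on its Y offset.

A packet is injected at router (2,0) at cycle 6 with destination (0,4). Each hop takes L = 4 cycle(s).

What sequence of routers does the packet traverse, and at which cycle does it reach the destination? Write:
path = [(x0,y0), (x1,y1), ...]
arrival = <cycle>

t=6: at (2,0)
t=10: at (1,0) after W
t=14: at (0,0) after W
t=18: at (0,1) after N
t=22: at (0,2) after N
t=26: at (0,3) after N
t=30: at (0,4) after N

path = [(2,0), (1,0), (0,0), (0,1), (0,2), (0,3), (0,4)]
arrival = 30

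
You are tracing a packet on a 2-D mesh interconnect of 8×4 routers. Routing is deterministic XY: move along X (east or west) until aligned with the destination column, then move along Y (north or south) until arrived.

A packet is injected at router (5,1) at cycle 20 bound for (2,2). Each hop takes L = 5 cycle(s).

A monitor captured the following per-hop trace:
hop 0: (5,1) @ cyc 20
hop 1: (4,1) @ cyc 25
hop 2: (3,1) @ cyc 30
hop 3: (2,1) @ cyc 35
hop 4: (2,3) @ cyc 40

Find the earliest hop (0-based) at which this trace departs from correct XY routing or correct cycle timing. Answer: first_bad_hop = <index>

first_bad_hop = 4

hop 1: step (-1,+0), +5 cyc — ok
hop 2: step (-1,+0), +5 cyc — ok
hop 3: step (-1,+0), +5 cyc — ok
hop 4: step (+0,+2), +5 cyc — BAD: non-unit step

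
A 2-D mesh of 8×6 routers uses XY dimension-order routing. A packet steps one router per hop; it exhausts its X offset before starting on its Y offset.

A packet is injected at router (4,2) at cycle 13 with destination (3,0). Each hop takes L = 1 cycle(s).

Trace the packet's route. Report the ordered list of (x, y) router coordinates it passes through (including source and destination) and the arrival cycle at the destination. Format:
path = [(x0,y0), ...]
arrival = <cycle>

path = [(4,2), (3,2), (3,1), (3,0)]
arrival = 16

[0] x=4 y=2 t=13
[1] x=3 y=2 t=14 →W
[2] x=3 y=1 t=15 →S
[3] x=3 y=0 t=16 →S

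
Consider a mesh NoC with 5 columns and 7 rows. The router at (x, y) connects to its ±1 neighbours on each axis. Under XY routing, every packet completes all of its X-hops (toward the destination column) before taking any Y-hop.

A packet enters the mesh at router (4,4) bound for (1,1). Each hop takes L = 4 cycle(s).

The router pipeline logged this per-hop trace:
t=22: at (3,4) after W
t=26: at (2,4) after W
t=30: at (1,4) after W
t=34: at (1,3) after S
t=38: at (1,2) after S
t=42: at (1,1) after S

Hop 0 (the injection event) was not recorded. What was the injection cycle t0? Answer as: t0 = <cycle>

The first recorded entry is hop 1 at cycle 22.
t0 = cyc[1] − L = 22 − 4 = 18.

t0 = 18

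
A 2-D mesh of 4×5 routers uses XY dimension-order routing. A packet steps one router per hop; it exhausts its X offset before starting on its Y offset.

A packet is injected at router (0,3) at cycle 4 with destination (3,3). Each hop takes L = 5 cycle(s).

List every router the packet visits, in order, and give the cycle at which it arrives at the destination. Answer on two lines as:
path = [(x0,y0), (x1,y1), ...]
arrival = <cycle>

path = [(0,3), (1,3), (2,3), (3,3)]
arrival = 19

src (0,3)  cyc=4
E→(1,3)  cyc=9
E→(2,3)  cyc=14
E→(3,3)  cyc=19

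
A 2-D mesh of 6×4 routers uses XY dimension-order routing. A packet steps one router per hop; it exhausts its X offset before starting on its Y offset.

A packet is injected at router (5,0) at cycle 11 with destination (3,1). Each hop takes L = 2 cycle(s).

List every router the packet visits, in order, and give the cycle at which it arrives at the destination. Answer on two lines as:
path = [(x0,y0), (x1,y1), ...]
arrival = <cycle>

path = [(5,0), (4,0), (3,0), (3,1)]
arrival = 17

src (5,0)  cyc=11
W→(4,0)  cyc=13
W→(3,0)  cyc=15
N→(3,1)  cyc=17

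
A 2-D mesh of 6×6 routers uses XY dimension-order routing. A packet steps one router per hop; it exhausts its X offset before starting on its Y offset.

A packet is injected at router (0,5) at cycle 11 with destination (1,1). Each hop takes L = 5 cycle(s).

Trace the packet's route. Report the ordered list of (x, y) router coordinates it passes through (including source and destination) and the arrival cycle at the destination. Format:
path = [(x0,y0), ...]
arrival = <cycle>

path = [(0,5), (1,5), (1,4), (1,3), (1,2), (1,1)]
arrival = 36

hop 0: (0,5) @ cyc 11
hop 1: (1,5) @ cyc 16  [E]
hop 2: (1,4) @ cyc 21  [S]
hop 3: (1,3) @ cyc 26  [S]
hop 4: (1,2) @ cyc 31  [S]
hop 5: (1,1) @ cyc 36  [S]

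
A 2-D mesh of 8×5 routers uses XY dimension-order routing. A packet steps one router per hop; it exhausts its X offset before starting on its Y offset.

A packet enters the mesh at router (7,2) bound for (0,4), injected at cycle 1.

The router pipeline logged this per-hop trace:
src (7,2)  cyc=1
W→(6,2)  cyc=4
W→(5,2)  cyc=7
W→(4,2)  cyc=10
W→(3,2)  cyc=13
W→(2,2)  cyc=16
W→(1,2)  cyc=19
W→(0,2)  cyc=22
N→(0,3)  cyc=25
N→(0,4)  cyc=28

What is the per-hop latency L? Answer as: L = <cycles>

L = 3

Between hops 0 and 1 the cycle counter advances 4 − 1 = 3.
One hop costs L cycles, so L = 3.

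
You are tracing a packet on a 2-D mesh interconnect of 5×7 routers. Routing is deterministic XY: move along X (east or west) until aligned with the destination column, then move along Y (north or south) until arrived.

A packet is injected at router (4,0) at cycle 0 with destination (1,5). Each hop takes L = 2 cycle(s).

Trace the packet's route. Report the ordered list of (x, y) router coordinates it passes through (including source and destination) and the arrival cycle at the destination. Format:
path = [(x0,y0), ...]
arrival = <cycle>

t=0: at (4,0)
t=2: at (3,0) after W
t=4: at (2,0) after W
t=6: at (1,0) after W
t=8: at (1,1) after N
t=10: at (1,2) after N
t=12: at (1,3) after N
t=14: at (1,4) after N
t=16: at (1,5) after N

path = [(4,0), (3,0), (2,0), (1,0), (1,1), (1,2), (1,3), (1,4), (1,5)]
arrival = 16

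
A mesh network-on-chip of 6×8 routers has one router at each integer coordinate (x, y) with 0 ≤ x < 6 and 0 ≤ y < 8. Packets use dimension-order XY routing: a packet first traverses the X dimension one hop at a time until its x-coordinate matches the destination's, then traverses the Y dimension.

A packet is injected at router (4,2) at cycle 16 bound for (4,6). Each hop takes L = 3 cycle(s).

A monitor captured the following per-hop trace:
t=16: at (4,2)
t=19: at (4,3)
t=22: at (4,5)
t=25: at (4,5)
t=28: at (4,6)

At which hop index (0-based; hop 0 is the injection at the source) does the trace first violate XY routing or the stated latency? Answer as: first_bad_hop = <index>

first_bad_hop = 2

hop 1: step (+0,+1), +3 cyc — ok
hop 2: step (+0,+2), +3 cyc — BAD: non-unit step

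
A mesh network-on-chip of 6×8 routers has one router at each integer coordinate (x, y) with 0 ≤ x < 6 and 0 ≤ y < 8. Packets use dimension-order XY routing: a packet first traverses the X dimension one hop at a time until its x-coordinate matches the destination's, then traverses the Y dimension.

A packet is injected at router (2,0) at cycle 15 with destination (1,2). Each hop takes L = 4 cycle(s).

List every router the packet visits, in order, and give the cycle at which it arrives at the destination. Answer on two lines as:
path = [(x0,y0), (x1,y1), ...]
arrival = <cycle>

#0 — 2,0 | c15
#1 — 1,0 | c19 | W
#2 — 1,1 | c23 | N
#3 — 1,2 | c27 | N

path = [(2,0), (1,0), (1,1), (1,2)]
arrival = 27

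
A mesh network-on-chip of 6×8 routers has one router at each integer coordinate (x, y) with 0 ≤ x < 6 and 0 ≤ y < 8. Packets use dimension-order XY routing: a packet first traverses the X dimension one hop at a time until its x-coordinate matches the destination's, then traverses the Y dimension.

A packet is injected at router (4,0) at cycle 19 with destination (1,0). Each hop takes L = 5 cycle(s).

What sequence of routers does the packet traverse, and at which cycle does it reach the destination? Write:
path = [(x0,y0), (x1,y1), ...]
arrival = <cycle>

path = [(4,0), (3,0), (2,0), (1,0)]
arrival = 34

[0] x=4 y=0 t=19
[1] x=3 y=0 t=24 →W
[2] x=2 y=0 t=29 →W
[3] x=1 y=0 t=34 →W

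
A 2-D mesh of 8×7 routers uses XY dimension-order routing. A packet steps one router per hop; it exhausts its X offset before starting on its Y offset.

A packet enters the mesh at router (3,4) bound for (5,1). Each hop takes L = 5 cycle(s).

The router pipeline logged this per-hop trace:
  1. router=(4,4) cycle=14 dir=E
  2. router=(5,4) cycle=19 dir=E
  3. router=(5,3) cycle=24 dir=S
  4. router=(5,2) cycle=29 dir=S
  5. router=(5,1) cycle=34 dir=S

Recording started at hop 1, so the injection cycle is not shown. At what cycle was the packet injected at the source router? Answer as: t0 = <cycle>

t0 = 9

At hop 1 the cycle is 14; in general cyc_k = t0 + kL.
So t0 = 14 − 1·5 = 9.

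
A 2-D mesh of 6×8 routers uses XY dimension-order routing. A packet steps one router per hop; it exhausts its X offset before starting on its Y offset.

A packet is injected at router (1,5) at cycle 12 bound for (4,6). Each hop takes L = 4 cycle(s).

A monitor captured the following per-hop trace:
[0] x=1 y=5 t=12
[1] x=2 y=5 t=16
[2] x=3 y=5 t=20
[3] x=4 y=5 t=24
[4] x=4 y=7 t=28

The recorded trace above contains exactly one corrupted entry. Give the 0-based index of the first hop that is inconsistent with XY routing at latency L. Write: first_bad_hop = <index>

first_bad_hop = 4

  1: Δx=+1 Δy=+0 Δt=4 [ok]
  2: Δx=+1 Δy=+0 Δt=4 [ok]
  3: Δx=+1 Δy=+0 Δt=4 [ok]
  4: Δx=+0 Δy=+2 Δt=4 [BAD: non-unit step]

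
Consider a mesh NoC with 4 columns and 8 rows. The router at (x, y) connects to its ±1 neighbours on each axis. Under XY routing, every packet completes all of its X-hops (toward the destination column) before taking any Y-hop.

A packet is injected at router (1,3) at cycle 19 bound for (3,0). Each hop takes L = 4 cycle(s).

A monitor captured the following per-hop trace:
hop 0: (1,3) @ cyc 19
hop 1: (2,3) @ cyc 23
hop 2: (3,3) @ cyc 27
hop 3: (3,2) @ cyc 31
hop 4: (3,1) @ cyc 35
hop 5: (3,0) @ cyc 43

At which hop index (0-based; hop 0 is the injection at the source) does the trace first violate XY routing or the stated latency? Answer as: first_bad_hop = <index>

first_bad_hop = 5

hop 1: step (+1,+0), +4 cyc — ok
hop 2: step (+1,+0), +4 cyc — ok
hop 3: step (+0,-1), +4 cyc — ok
hop 4: step (+0,-1), +4 cyc — ok
hop 5: step (+0,-1), +8 cyc — BAD: Δcyc=8≠L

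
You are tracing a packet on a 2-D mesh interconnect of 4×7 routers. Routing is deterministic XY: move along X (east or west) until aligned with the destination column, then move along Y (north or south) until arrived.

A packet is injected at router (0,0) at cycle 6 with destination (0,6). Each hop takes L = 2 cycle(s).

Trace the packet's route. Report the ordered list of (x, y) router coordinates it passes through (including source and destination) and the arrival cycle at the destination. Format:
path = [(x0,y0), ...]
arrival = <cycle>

path = [(0,0), (0,1), (0,2), (0,3), (0,4), (0,5), (0,6)]
arrival = 18

  0. router=(0,0) cycle=6 (inject)
  1. router=(0,1) cycle=8 dir=N
  2. router=(0,2) cycle=10 dir=N
  3. router=(0,3) cycle=12 dir=N
  4. router=(0,4) cycle=14 dir=N
  5. router=(0,5) cycle=16 dir=N
  6. router=(0,6) cycle=18 dir=N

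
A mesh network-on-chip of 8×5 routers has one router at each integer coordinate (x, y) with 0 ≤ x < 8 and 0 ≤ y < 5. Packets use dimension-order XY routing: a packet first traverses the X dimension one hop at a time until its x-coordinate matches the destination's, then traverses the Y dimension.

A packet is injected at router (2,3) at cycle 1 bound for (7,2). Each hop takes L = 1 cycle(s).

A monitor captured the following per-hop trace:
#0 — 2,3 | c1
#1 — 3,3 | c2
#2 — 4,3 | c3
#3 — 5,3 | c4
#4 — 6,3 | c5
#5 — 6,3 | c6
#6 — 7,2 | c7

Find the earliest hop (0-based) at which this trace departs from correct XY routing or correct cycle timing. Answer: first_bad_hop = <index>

first_bad_hop = 5

[1] (+1,+0) / 1c ⇒ ok
[2] (+1,+0) / 1c ⇒ ok
[3] (+1,+0) / 1c ⇒ ok
[4] (+1,+0) / 1c ⇒ ok
[5] (+0,+0) / 1c ⇒ BAD: non-unit step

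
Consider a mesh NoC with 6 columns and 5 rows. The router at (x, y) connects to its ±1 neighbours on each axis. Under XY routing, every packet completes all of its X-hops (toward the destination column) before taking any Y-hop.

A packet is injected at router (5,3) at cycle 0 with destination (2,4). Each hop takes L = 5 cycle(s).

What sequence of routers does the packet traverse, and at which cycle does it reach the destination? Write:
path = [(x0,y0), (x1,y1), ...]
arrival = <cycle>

hop 0: (5,3) @ cyc 0
hop 1: (4,3) @ cyc 5  [W]
hop 2: (3,3) @ cyc 10  [W]
hop 3: (2,3) @ cyc 15  [W]
hop 4: (2,4) @ cyc 20  [N]

path = [(5,3), (4,3), (3,3), (2,3), (2,4)]
arrival = 20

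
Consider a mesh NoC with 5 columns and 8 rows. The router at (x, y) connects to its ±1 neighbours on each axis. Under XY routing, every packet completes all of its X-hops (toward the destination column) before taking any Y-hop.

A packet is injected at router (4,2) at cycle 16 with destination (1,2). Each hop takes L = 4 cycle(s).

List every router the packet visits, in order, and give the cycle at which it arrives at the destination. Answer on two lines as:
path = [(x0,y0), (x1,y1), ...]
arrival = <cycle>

t=16: at (4,2)
t=20: at (3,2) after W
t=24: at (2,2) after W
t=28: at (1,2) after W

path = [(4,2), (3,2), (2,2), (1,2)]
arrival = 28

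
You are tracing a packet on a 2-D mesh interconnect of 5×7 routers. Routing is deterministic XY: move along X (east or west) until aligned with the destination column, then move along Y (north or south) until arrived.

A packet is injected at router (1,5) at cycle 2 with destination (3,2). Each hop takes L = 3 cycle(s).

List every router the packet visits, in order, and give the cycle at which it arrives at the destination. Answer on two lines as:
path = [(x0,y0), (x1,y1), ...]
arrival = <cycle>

  0. router=(1,5) cycle=2 (inject)
  1. router=(2,5) cycle=5 dir=E
  2. router=(3,5) cycle=8 dir=E
  3. router=(3,4) cycle=11 dir=S
  4. router=(3,3) cycle=14 dir=S
  5. router=(3,2) cycle=17 dir=S

path = [(1,5), (2,5), (3,5), (3,4), (3,3), (3,2)]
arrival = 17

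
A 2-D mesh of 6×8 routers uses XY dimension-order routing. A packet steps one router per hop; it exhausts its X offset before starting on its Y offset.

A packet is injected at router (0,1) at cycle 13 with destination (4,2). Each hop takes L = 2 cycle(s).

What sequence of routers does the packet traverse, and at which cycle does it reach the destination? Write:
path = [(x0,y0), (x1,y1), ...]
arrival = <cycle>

[0] x=0 y=1 t=13
[1] x=1 y=1 t=15 →E
[2] x=2 y=1 t=17 →E
[3] x=3 y=1 t=19 →E
[4] x=4 y=1 t=21 →E
[5] x=4 y=2 t=23 →N

path = [(0,1), (1,1), (2,1), (3,1), (4,1), (4,2)]
arrival = 23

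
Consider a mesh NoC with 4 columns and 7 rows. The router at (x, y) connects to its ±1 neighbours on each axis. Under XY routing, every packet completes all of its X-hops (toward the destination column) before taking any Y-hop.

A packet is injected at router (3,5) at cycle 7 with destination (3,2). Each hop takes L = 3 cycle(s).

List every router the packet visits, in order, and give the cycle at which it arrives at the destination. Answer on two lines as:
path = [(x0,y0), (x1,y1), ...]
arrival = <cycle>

path = [(3,5), (3,4), (3,3), (3,2)]
arrival = 16

#0 — 3,5 | c7
#1 — 3,4 | c10 | S
#2 — 3,3 | c13 | S
#3 — 3,2 | c16 | S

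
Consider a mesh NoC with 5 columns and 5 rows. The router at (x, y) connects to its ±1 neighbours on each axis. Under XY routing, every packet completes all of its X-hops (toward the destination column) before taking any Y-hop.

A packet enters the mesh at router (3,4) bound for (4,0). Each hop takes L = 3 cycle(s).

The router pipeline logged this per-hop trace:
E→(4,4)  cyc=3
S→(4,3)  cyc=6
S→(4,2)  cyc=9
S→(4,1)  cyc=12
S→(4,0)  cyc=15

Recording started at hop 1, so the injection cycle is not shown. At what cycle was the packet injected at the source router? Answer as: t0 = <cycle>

Hop 1 reached at cycle 3; hop k is at t0 + k·L.
t0 = cyc[1] − L = 3 − 3 = 0.

t0 = 0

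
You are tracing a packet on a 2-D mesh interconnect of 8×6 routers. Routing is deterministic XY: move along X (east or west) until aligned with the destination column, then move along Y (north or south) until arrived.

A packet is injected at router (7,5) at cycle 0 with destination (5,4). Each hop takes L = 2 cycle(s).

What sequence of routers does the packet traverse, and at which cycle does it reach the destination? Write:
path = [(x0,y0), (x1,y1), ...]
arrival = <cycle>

path = [(7,5), (6,5), (5,5), (5,4)]
arrival = 6

#0 — 7,5 | c0
#1 — 6,5 | c2 | W
#2 — 5,5 | c4 | W
#3 — 5,4 | c6 | S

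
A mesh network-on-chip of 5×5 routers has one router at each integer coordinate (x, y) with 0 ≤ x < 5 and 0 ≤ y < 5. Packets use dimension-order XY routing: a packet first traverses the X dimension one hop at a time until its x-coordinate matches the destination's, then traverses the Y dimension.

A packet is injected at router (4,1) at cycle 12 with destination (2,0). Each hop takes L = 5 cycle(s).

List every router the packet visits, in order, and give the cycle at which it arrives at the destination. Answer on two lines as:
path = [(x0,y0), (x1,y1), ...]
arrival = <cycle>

path = [(4,1), (3,1), (2,1), (2,0)]
arrival = 27

t=12: at (4,1)
t=17: at (3,1) after W
t=22: at (2,1) after W
t=27: at (2,0) after S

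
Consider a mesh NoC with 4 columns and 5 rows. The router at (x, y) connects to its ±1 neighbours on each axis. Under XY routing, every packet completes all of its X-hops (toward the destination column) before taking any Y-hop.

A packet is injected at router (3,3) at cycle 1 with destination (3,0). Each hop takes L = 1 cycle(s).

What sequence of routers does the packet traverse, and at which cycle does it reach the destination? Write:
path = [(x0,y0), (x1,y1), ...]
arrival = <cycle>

hop 0: (3,3) @ cyc 1
hop 1: (3,2) @ cyc 2  [S]
hop 2: (3,1) @ cyc 3  [S]
hop 3: (3,0) @ cyc 4  [S]

path = [(3,3), (3,2), (3,1), (3,0)]
arrival = 4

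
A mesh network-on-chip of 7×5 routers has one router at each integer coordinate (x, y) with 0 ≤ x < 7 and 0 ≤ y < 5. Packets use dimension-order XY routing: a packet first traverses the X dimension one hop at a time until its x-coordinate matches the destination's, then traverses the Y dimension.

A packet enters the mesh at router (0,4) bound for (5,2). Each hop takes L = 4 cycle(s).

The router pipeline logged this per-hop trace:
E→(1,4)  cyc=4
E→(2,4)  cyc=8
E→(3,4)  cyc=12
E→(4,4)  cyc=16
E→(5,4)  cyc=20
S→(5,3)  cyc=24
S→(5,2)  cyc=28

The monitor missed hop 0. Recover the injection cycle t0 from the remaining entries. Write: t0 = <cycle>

Hop 1 reached at cycle 4; hop k is at t0 + k·L.
Subtract one hop: t0 = 4 − 4 = 0.

t0 = 0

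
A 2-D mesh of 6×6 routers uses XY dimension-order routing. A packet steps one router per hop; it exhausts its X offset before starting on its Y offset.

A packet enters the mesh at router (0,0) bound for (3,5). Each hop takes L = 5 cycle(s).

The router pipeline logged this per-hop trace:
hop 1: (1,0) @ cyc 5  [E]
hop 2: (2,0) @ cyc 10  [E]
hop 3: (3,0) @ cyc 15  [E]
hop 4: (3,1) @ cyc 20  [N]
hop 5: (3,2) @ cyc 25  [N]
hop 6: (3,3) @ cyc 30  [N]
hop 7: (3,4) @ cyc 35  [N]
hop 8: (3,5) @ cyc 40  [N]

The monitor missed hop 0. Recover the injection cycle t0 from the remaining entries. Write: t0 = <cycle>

t0 = 0

cyc[1] = 5 and cyc[k] = t0 + k·L for every k.
So t0 = 5 − 1·5 = 0.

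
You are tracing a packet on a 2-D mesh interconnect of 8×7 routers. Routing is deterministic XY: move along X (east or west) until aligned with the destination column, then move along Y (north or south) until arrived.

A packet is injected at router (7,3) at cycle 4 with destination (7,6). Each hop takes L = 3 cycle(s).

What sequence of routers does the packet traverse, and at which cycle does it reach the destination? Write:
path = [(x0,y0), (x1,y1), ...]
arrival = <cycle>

path = [(7,3), (7,4), (7,5), (7,6)]
arrival = 13

  0. router=(7,3) cycle=4 (inject)
  1. router=(7,4) cycle=7 dir=N
  2. router=(7,5) cycle=10 dir=N
  3. router=(7,6) cycle=13 dir=N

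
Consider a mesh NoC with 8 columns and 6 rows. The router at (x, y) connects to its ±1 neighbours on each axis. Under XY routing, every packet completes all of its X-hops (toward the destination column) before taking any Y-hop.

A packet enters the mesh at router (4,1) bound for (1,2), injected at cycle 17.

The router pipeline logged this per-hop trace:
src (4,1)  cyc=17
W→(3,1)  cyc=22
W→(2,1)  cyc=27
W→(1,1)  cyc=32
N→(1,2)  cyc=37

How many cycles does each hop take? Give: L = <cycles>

cyc[1] − cyc[0] = 22 − 17 = 5.
Per-hop latency L = Δcyc = 5.

L = 5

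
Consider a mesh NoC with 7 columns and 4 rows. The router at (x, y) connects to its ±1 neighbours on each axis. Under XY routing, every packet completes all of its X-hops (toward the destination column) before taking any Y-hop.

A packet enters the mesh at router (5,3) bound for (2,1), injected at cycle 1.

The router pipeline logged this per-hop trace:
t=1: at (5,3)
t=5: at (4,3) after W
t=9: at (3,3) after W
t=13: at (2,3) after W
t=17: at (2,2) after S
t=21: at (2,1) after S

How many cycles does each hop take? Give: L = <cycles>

Δcyc across hop 0→1: 5 − 1 = 4.
Per-hop latency L = Δcyc = 4.

L = 4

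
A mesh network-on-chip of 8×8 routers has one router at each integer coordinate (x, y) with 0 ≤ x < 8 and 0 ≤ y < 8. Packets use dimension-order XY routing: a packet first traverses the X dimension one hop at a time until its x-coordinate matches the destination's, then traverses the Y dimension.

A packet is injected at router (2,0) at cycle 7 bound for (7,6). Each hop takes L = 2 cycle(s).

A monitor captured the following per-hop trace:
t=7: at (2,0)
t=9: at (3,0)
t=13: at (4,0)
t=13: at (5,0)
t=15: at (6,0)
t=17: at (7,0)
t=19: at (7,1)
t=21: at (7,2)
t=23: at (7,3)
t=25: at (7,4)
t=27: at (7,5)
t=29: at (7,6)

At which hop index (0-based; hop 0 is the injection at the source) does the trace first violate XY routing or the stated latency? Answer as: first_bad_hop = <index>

[1] (+1,+0) / 2c ⇒ ok
[2] (+1,+0) / 4c ⇒ BAD: Δcyc=4≠L

first_bad_hop = 2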